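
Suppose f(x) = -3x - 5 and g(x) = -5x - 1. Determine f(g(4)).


g(4) = -21
f(-21) = 58

58


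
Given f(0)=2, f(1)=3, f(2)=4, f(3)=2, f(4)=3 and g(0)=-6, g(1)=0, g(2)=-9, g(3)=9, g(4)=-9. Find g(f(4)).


9


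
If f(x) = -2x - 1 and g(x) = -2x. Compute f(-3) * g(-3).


f(-3) = 5
g(-3) = 6
Product = 30

30


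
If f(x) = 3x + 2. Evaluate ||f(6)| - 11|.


f(6) = 20
|20| = 20
|20 - 11| = 9

9


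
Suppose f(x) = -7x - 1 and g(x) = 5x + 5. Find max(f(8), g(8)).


f(8) = -57
g(8) = 45
max = 45

45


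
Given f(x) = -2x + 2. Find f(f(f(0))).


f(0) = 2
f(2) = -2
f(-2) = 6

6


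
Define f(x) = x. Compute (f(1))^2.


f(1) = 1
(1)^2 = 1

1


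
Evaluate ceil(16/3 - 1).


5


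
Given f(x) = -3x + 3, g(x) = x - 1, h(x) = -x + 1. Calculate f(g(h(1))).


h(1) = 0
g(0) = -1
f(-1) = 6

6


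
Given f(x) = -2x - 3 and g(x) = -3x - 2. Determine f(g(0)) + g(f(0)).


f(g(0)) = 1
g(f(0)) = 7
Sum = 8

8


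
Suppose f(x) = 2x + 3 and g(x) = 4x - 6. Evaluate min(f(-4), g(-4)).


-22


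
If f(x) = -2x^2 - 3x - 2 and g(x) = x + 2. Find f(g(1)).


g(1) = 3
f(3) = (-2)*(3)^2 - 3*(3) - 2 = -29

-29


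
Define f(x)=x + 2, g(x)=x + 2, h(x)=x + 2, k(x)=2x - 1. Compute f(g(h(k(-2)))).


1


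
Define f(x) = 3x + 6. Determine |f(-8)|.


18


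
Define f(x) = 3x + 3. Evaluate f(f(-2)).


f(-2) = -3
f(-3) = -6

-6


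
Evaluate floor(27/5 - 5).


27/5 = 5.4
5.4 - 5 = 0.4
floor(0.4) = 0

0


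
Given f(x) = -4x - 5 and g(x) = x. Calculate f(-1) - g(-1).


f(-1) = -1
g(-1) = -1
Difference = 0

0


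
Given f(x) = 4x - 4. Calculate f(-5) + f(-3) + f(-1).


f(-5) = -24
f(-3) = -16
f(-1) = -8
Sum = -48

-48


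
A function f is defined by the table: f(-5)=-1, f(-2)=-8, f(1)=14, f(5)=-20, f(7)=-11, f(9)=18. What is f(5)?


Reading from the table at x = 5

-20


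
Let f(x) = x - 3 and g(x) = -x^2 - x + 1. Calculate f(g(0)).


g(0) = 1
f(1) = -2

-2


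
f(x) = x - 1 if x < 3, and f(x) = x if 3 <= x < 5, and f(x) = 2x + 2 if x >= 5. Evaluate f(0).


0 satisfies x < 3
f(0) = -1

-1


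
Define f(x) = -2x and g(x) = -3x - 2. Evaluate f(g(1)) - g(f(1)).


6


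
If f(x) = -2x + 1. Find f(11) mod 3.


f(11) = -21
-21 mod 3 = 0

0


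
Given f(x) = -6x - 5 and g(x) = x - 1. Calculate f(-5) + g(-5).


f(-5) = 25
g(-5) = -6
Sum = 19

19


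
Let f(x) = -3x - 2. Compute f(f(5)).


f(5) = -17
f(-17) = 49

49


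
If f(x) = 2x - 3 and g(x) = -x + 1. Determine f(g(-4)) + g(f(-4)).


f(g(-4)) = 7
g(f(-4)) = 12
Sum = 19

19


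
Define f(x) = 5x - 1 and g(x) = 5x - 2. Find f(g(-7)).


g(-7) = -37
f(-37) = -186

-186


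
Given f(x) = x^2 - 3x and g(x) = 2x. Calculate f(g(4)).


g(4) = 8
f(8) = 1*(8)^2 - 3*(8) = 40

40


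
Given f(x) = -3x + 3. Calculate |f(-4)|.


f(-4) = 15
|15| = 15

15


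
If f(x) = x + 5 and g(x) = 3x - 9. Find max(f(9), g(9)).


18


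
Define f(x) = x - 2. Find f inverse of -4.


Solve x - 2 = -4
x = (-4 + 2) / 1 = -2

-2


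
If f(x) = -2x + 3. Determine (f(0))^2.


9


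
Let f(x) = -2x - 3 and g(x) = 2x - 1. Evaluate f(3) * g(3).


f(3) = -9
g(3) = 5
Product = -45

-45


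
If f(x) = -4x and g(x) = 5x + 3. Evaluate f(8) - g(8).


f(8) = -32
g(8) = 43
Difference = -75

-75


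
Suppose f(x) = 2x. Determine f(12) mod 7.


f(12) = 24
24 mod 7 = 3

3


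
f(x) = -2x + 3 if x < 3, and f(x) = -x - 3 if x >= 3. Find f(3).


3 satisfies x >= 3
f(3) = -6

-6


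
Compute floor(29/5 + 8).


29/5 = 5.8
5.8 + 8 = 13.8
floor(13.8) = 13

13


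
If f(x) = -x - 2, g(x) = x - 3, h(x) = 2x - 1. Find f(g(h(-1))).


h(-1) = -3
g(-3) = -6
f(-6) = 4

4


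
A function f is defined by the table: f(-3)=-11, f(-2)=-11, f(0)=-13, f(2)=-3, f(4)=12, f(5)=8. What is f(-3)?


-11


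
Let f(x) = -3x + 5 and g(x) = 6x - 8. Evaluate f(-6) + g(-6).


f(-6) = 23
g(-6) = -44
Sum = -21

-21


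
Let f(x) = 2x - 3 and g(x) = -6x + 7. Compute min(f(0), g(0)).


-3


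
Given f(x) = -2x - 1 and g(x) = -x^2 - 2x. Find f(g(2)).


g(2) = -8
f(-8) = 15

15


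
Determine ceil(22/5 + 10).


22/5 = 4.4
4.4 + 10 = 14.4
ceil(14.4) = 15

15


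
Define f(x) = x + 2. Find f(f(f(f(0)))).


f(0) = 2
f(2) = 4
f(4) = 6
f(6) = 8

8


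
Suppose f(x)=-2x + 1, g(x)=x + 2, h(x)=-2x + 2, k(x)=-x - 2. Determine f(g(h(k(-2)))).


k(-2) = 0
h(0) = 2
g(2) = 4
f(4) = -7

-7


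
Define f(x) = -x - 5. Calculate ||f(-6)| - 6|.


f(-6) = 1
|1| = 1
|1 - 6| = 5

5


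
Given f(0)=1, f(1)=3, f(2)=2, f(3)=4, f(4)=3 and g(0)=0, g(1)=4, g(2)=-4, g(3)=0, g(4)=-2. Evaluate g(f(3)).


f(3) = 4
g(4) = -2

-2


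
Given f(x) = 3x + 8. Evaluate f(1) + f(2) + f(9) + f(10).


f(1) = 11
f(2) = 14
f(9) = 35
f(10) = 38
Sum = 98

98


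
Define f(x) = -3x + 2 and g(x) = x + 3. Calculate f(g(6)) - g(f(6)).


f(g(6)) = -25
g(f(6)) = -13
Difference = -12

-12


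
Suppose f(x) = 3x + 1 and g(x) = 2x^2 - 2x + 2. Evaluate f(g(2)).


g(2) = 6
f(6) = 19

19


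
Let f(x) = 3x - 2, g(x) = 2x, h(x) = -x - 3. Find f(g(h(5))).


h(5) = -8
g(-8) = -16
f(-16) = -50

-50


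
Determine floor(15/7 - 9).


15/7 = 2.1429
2.1429 - 9 = -6.8571
floor(-6.8571) = -7

-7


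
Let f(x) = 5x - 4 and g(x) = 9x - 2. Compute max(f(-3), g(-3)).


f(-3) = -19
g(-3) = -29
max = -19

-19


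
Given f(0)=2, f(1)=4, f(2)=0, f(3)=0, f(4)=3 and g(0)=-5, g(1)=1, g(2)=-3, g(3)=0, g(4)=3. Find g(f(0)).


f(0) = 2
g(2) = -3

-3


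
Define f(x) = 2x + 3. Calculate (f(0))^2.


9


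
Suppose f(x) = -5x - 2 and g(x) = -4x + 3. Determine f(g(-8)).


-177


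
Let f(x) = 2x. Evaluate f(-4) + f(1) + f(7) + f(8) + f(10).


f(-4) = -8
f(1) = 2
f(7) = 14
f(8) = 16
f(10) = 20
Sum = 44

44


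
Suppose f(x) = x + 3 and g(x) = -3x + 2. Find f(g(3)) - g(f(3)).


f(g(3)) = -4
g(f(3)) = -16
Difference = 12

12


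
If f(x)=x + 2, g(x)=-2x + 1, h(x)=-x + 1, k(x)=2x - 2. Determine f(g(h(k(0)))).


k(0) = -2
h(-2) = 3
g(3) = -5
f(-5) = -3

-3


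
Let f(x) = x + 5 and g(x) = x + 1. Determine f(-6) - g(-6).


f(-6) = -1
g(-6) = -5
Difference = 4

4


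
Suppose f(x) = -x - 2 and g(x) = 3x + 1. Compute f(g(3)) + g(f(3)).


f(g(3)) = -12
g(f(3)) = -14
Sum = -26

-26


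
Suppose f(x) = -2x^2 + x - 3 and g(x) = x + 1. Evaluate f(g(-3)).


g(-3) = -2
f(-2) = (-2)*(-2)^2 + 1*(-2) - 3 = -13

-13


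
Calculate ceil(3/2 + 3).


3/2 = 1.5
1.5 + 3 = 4.5
ceil(4.5) = 5

5


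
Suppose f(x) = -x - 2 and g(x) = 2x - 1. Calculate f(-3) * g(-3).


f(-3) = 1
g(-3) = -7
Product = -7

-7


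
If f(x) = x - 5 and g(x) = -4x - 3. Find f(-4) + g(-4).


f(-4) = -9
g(-4) = 13
Sum = 4

4


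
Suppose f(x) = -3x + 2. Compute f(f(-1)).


f(-1) = 5
f(5) = -13

-13


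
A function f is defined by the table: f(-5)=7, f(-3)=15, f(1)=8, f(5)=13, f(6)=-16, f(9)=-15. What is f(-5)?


Reading from the table at x = -5

7


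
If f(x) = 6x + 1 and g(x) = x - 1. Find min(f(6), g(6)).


f(6) = 37
g(6) = 5
min = 5

5


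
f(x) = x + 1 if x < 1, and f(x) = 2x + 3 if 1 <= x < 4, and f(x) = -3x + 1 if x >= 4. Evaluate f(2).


7


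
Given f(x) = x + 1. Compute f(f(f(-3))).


f(-3) = -2
f(-2) = -1
f(-1) = 0

0


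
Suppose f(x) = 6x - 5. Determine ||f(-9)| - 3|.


f(-9) = -59
|-59| = 59
|59 - 3| = 56

56


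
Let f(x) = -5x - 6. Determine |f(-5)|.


f(-5) = 19
|19| = 19

19


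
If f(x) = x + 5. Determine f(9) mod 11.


f(9) = 14
14 mod 11 = 3

3


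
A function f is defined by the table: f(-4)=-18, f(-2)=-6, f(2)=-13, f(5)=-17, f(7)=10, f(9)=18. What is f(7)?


Reading from the table at x = 7

10


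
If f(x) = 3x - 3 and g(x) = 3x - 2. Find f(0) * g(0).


f(0) = -3
g(0) = -2
Product = 6

6


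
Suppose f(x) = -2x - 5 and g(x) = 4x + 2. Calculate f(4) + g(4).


f(4) = -13
g(4) = 18
Sum = 5

5


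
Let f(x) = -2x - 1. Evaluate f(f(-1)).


-3


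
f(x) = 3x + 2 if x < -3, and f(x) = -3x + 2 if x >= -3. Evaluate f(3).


3 satisfies x >= -3
f(3) = -7

-7


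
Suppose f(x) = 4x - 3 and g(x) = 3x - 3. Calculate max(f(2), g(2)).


f(2) = 5
g(2) = 3
max = 5

5


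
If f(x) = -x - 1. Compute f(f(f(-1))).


f(-1) = 0
f(0) = -1
f(-1) = 0

0


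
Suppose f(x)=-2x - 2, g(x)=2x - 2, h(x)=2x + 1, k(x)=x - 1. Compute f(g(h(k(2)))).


k(2) = 1
h(1) = 3
g(3) = 4
f(4) = -10

-10


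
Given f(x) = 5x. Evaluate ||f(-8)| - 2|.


f(-8) = -40
|-40| = 40
|40 - 2| = 38

38


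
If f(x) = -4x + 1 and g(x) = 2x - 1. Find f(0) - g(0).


f(0) = 1
g(0) = -1
Difference = 2

2


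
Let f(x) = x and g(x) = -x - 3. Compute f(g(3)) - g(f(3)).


f(g(3)) = -6
g(f(3)) = -6
Difference = 0

0


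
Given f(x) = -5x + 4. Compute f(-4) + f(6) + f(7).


f(-4) = 24
f(6) = -26
f(7) = -31
Sum = -33

-33


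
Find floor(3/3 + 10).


3/3 = 1
1 + 10 = 11
floor(11) = 11

11


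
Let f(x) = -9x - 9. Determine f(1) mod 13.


f(1) = -18
-18 mod 13 = 8

8


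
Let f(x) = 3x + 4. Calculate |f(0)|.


f(0) = 4
|4| = 4

4


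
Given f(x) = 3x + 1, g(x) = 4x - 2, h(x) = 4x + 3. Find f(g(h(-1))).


h(-1) = -1
g(-1) = -6
f(-6) = -17

-17


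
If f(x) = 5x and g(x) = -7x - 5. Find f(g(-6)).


g(-6) = 37
f(37) = 185

185


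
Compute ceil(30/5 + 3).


30/5 = 6
6 + 3 = 9
ceil(9) = 9

9


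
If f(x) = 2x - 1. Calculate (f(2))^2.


f(2) = 3
(3)^2 = 9

9


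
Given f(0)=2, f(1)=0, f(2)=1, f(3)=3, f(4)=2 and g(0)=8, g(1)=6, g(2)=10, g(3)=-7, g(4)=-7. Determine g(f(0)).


f(0) = 2
g(2) = 10

10


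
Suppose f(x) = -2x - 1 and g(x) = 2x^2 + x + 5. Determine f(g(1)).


g(1) = 8
f(8) = -17

-17


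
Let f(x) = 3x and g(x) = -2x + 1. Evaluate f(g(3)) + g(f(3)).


f(g(3)) = -15
g(f(3)) = -17
Sum = -32

-32


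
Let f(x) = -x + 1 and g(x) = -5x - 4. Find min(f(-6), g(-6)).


7


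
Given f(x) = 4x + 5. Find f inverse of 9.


Solve 4x + 5 = 9
x = (9 - 5) / 4 = 1

1


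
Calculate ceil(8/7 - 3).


8/7 = 1.1429
1.1429 - 3 = -1.8571
ceil(-1.8571) = -1

-1


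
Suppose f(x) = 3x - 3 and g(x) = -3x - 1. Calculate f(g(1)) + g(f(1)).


f(g(1)) = -15
g(f(1)) = -1
Sum = -16

-16


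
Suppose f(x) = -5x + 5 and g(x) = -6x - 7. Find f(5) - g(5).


f(5) = -20
g(5) = -37
Difference = 17

17


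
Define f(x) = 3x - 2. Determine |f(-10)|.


f(-10) = -32
|-32| = 32

32


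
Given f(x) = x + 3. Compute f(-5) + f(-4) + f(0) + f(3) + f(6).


15


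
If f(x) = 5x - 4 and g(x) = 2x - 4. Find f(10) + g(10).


f(10) = 46
g(10) = 16
Sum = 62

62


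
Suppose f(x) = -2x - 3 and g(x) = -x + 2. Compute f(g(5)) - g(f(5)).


-12


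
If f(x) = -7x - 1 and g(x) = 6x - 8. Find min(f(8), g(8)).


-57


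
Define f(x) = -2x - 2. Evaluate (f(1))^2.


f(1) = -4
(-4)^2 = 16

16


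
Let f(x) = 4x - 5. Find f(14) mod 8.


f(14) = 51
51 mod 8 = 3

3


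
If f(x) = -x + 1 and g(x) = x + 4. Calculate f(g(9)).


g(9) = 13
f(13) = -12

-12


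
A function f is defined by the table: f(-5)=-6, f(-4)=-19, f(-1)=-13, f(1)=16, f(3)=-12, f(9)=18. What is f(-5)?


Reading from the table at x = -5

-6


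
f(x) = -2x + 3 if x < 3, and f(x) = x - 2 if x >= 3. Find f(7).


7 satisfies x >= 3
f(7) = 5

5


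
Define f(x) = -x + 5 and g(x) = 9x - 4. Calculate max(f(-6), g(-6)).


f(-6) = 11
g(-6) = -58
max = 11

11


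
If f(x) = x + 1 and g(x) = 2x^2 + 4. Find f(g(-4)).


g(-4) = 36
f(36) = 37

37


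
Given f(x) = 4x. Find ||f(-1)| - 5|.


f(-1) = -4
|-4| = 4
|4 - 5| = 1

1


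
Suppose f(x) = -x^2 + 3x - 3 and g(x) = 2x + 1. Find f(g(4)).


g(4) = 9
f(9) = (-1)*(9)^2 + 3*(9) - 3 = -57

-57


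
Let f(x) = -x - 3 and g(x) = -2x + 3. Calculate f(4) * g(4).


f(4) = -7
g(4) = -5
Product = 35

35


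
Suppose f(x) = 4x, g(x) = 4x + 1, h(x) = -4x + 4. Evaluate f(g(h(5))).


h(5) = -16
g(-16) = -63
f(-63) = -252

-252


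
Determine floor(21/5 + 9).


21/5 = 4.2
4.2 + 9 = 13.2
floor(13.2) = 13

13


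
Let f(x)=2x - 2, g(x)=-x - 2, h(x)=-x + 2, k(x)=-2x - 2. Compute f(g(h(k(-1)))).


k(-1) = 0
h(0) = 2
g(2) = -4
f(-4) = -10

-10


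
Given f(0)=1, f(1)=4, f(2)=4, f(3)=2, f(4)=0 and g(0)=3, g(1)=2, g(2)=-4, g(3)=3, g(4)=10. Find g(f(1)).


f(1) = 4
g(4) = 10

10


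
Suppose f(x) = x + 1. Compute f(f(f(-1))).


2


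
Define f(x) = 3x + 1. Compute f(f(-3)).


f(-3) = -8
f(-8) = -23

-23


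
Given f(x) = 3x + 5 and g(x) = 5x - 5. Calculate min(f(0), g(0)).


-5


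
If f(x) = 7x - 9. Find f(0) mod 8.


f(0) = -9
-9 mod 8 = 7

7


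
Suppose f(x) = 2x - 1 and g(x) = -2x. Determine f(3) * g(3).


-30


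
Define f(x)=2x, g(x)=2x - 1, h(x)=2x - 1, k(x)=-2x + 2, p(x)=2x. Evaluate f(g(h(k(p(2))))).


p(2) = 4
k(4) = -6
h(-6) = -13
g(-13) = -27
f(-27) = -54

-54


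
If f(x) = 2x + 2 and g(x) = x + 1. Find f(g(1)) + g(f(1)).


f(g(1)) = 6
g(f(1)) = 5
Sum = 11

11


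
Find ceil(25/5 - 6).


25/5 = 5
5 - 6 = -1
ceil(-1) = -1

-1


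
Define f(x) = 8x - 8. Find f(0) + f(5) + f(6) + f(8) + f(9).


f(0) = -8
f(5) = 32
f(6) = 40
f(8) = 56
f(9) = 64
Sum = 184

184


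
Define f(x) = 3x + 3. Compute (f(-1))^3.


0


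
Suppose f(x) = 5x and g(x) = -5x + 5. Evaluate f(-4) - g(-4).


f(-4) = -20
g(-4) = 25
Difference = -45

-45


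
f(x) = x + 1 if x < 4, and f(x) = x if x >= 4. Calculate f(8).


8 satisfies x >= 4
f(8) = 8

8


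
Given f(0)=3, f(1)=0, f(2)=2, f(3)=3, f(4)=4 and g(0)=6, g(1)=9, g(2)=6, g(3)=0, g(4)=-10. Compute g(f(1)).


f(1) = 0
g(0) = 6

6


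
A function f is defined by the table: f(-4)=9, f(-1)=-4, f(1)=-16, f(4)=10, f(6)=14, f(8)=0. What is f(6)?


Reading from the table at x = 6

14


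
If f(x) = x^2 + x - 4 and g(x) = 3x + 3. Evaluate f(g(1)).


g(1) = 6
f(6) = 1*(6)^2 + 1*(6) - 4 = 38

38


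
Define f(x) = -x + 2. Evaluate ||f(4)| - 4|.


f(4) = -2
|-2| = 2
|2 - 4| = 2

2


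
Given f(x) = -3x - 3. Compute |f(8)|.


27


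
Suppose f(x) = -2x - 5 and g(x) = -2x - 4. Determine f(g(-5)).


g(-5) = 6
f(6) = -17

-17


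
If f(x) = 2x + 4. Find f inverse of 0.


Solve 2x + 4 = 0
x = (0 - 4) / 2 = -2

-2


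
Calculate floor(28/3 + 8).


28/3 = 9.3333
9.3333 + 8 = 17.3333
floor(17.3333) = 17

17


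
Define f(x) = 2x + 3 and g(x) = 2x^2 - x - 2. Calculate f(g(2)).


g(2) = 4
f(4) = 11

11


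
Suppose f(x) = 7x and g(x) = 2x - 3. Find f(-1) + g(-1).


f(-1) = -7
g(-1) = -5
Sum = -12

-12


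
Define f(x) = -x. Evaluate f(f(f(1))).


-1


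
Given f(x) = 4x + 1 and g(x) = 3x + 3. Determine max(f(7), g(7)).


29


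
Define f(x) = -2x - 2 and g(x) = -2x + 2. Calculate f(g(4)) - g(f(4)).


f(g(4)) = 10
g(f(4)) = 22
Difference = -12

-12


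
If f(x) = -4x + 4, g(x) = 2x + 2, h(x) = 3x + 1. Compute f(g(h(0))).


h(0) = 1
g(1) = 4
f(4) = -12

-12


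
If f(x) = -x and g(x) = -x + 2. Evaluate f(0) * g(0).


f(0) = 0
g(0) = 2
Product = 0

0


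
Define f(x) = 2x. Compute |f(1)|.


f(1) = 2
|2| = 2

2


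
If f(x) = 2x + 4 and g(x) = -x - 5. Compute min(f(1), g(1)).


f(1) = 6
g(1) = -6
min = -6

-6


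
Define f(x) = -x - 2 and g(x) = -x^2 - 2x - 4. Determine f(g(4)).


g(4) = -28
f(-28) = 26

26


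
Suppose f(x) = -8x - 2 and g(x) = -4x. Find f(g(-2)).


-66


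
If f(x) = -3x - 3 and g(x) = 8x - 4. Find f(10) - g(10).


f(10) = -33
g(10) = 76
Difference = -109

-109


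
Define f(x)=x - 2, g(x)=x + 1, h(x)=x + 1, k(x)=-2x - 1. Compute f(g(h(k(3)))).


k(3) = -7
h(-7) = -6
g(-6) = -5
f(-5) = -7

-7


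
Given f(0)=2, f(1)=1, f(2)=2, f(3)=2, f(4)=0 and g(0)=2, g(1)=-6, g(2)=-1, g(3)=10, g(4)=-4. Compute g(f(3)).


f(3) = 2
g(2) = -1

-1


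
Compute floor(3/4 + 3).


3


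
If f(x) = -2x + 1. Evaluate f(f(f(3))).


f(3) = -5
f(-5) = 11
f(11) = -21

-21


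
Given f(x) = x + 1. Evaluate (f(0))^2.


f(0) = 1
(1)^2 = 1

1


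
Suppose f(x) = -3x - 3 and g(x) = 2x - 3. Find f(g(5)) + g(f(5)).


f(g(5)) = -24
g(f(5)) = -39
Sum = -63

-63


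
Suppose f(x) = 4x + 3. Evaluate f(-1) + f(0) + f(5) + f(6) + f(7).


83


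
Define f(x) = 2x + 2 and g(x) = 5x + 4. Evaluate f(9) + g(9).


f(9) = 20
g(9) = 49
Sum = 69

69


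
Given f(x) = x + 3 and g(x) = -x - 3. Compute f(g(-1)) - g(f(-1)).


f(g(-1)) = 1
g(f(-1)) = -5
Difference = 6

6


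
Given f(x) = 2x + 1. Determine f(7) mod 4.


f(7) = 15
15 mod 4 = 3

3


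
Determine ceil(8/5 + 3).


5


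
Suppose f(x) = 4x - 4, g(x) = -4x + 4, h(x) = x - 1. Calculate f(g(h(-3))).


h(-3) = -4
g(-4) = 20
f(20) = 76

76


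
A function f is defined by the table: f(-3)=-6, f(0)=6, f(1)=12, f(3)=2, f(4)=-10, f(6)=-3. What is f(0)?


Reading from the table at x = 0

6


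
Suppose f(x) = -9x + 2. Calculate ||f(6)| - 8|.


f(6) = -52
|-52| = 52
|52 - 8| = 44

44


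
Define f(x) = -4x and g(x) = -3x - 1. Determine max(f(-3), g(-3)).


f(-3) = 12
g(-3) = 8
max = 12

12


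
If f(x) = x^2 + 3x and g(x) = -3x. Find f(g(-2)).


g(-2) = 6
f(6) = 1*(6)^2 + 3*(6) = 54

54


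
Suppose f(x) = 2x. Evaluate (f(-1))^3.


-8


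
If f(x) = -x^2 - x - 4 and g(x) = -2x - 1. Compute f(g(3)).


g(3) = -7
f(-7) = (-1)*(-7)^2 - 1*(-7) - 4 = -46

-46


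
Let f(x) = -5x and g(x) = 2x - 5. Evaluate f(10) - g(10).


-65


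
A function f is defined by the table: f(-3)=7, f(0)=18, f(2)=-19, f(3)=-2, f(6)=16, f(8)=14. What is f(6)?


Reading from the table at x = 6

16


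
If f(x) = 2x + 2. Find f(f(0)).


f(0) = 2
f(2) = 6

6


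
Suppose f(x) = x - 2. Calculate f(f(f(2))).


f(2) = 0
f(0) = -2
f(-2) = -4

-4


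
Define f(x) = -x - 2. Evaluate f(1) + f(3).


f(1) = -3
f(3) = -5
Sum = -8

-8


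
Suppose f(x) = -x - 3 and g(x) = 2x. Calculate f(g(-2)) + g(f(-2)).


f(g(-2)) = 1
g(f(-2)) = -2
Sum = -1

-1


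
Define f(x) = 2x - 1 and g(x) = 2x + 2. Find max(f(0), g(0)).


f(0) = -1
g(0) = 2
max = 2

2


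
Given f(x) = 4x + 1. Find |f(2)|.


f(2) = 9
|9| = 9

9


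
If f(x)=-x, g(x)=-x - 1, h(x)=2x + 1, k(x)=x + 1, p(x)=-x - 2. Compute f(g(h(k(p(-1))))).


p(-1) = -1
k(-1) = 0
h(0) = 1
g(1) = -2
f(-2) = 2

2


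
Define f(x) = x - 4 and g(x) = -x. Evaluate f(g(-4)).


g(-4) = 4
f(4) = 0

0


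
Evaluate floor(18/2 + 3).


18/2 = 9
9 + 3 = 12
floor(12) = 12

12


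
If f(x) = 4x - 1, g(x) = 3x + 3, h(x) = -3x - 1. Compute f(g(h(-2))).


71


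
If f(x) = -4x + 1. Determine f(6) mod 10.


f(6) = -23
-23 mod 10 = 7

7


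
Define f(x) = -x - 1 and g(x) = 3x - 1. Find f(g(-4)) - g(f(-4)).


f(g(-4)) = 12
g(f(-4)) = 8
Difference = 4

4


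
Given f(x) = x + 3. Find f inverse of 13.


Solve x + 3 = 13
x = (13 - 3) / 1 = 10

10


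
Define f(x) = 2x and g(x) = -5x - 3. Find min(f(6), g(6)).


f(6) = 12
g(6) = -33
min = -33

-33


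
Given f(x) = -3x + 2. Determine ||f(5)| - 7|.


f(5) = -13
|-13| = 13
|13 - 7| = 6

6


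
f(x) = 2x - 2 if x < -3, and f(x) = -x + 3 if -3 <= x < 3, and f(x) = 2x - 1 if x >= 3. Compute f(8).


8 satisfies x >= 3
f(8) = 15

15


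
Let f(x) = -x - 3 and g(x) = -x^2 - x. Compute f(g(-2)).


g(-2) = -2
f(-2) = -1

-1


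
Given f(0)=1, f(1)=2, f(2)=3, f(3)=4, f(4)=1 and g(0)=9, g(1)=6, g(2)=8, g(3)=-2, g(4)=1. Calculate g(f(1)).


f(1) = 2
g(2) = 8

8


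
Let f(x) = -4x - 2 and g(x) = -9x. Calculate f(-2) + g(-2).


24


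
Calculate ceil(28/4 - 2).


28/4 = 7
7 - 2 = 5
ceil(5) = 5

5


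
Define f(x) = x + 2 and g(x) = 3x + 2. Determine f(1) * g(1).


f(1) = 3
g(1) = 5
Product = 15

15


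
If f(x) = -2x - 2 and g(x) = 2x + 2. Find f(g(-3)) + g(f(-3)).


f(g(-3)) = 6
g(f(-3)) = 10
Sum = 16

16


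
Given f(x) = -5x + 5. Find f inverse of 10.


-1


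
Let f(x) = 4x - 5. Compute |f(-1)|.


f(-1) = -9
|-9| = 9

9


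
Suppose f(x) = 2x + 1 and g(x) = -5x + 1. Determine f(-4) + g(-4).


f(-4) = -7
g(-4) = 21
Sum = 14

14


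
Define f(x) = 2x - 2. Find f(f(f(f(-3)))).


-78


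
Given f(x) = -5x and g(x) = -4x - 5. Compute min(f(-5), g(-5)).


f(-5) = 25
g(-5) = 15
min = 15

15


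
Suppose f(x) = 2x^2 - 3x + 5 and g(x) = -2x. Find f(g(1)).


g(1) = -2
f(-2) = 2*(-2)^2 - 3*(-2) + 5 = 19

19


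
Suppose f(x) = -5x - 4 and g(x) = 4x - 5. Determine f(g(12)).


g(12) = 43
f(43) = -219

-219


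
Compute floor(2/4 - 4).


-4


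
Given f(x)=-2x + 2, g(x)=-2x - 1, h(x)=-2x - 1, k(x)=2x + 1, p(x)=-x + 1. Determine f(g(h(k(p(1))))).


p(1) = 0
k(0) = 1
h(1) = -3
g(-3) = 5
f(5) = -8

-8


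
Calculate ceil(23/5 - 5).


23/5 = 4.6
4.6 - 5 = -0.4
ceil(-0.4) = 0

0


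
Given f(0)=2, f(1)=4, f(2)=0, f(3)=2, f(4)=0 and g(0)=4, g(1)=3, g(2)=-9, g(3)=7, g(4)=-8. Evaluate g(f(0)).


-9


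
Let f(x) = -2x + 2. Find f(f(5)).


f(5) = -8
f(-8) = 18

18


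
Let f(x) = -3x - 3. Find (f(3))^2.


f(3) = -12
(-12)^2 = 144

144


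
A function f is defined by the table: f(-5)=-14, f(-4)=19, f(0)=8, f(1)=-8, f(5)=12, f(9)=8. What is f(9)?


8


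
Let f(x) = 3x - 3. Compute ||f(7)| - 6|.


f(7) = 18
|18| = 18
|18 - 6| = 12

12


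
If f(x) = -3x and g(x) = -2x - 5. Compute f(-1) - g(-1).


f(-1) = 3
g(-1) = -3
Difference = 6

6


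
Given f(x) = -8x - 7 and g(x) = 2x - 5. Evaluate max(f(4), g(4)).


f(4) = -39
g(4) = 3
max = 3

3


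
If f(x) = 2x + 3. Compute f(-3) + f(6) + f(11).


f(-3) = -3
f(6) = 15
f(11) = 25
Sum = 37

37


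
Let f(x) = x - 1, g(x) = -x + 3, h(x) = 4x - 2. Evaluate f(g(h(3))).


h(3) = 10
g(10) = -7
f(-7) = -8

-8


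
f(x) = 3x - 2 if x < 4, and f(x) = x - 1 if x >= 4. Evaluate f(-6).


-20


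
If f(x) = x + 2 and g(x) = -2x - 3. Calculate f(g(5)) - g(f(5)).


f(g(5)) = -11
g(f(5)) = -17
Difference = 6

6


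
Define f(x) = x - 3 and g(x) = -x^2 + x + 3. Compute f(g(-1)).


-2


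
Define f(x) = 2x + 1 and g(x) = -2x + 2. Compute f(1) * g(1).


f(1) = 3
g(1) = 0
Product = 0

0


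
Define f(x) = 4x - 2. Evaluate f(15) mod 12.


f(15) = 58
58 mod 12 = 10

10


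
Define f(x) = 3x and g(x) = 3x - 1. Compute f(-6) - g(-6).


f(-6) = -18
g(-6) = -19
Difference = 1

1


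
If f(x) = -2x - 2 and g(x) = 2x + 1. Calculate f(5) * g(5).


-132


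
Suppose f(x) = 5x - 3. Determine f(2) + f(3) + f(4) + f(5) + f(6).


f(2) = 7
f(3) = 12
f(4) = 17
f(5) = 22
f(6) = 27
Sum = 85

85


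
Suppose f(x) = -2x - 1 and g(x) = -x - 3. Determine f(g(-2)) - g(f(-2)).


7


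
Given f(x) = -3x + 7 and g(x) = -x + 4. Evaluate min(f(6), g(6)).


f(6) = -11
g(6) = -2
min = -11

-11


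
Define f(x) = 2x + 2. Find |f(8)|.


18


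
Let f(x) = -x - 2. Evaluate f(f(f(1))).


-3


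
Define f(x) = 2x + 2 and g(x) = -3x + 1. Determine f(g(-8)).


g(-8) = 25
f(25) = 52

52


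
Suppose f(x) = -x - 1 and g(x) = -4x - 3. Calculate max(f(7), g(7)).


-8


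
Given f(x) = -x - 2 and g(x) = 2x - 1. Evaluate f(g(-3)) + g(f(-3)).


f(g(-3)) = 5
g(f(-3)) = 1
Sum = 6

6


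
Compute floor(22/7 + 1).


22/7 = 3.1429
3.1429 + 1 = 4.1429
floor(4.1429) = 4

4


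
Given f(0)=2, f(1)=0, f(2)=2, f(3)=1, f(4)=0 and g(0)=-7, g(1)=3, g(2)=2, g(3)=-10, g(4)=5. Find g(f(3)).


f(3) = 1
g(1) = 3

3


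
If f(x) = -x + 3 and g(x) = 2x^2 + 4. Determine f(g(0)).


g(0) = 4
f(4) = -1

-1


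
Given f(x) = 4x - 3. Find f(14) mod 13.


f(14) = 53
53 mod 13 = 1

1


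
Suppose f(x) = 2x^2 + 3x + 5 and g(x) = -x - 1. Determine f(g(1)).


g(1) = -2
f(-2) = 2*(-2)^2 + 3*(-2) + 5 = 7

7


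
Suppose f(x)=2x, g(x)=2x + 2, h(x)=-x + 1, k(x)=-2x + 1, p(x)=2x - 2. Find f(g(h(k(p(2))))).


p(2) = 2
k(2) = -3
h(-3) = 4
g(4) = 10
f(10) = 20

20


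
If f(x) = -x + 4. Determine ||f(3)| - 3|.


f(3) = 1
|1| = 1
|1 - 3| = 2

2


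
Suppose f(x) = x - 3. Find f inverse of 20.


Solve x - 3 = 20
x = (20 + 3) / 1 = 23

23


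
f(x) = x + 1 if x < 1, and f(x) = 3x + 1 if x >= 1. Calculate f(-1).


0


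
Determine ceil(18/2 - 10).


18/2 = 9
9 - 10 = -1
ceil(-1) = -1

-1


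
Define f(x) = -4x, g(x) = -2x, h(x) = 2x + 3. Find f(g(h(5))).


104


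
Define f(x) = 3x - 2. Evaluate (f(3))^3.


f(3) = 7
(7)^3 = 343

343


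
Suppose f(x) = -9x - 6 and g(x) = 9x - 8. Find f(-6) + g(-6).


f(-6) = 48
g(-6) = -62
Sum = -14

-14


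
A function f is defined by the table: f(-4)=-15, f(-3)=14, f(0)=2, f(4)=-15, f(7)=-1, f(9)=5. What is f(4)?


Reading from the table at x = 4

-15


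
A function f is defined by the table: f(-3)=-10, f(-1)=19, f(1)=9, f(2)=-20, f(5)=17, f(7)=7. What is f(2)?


Reading from the table at x = 2

-20


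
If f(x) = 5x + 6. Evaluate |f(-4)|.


f(-4) = -14
|-14| = 14

14


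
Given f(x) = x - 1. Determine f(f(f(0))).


f(0) = -1
f(-1) = -2
f(-2) = -3

-3


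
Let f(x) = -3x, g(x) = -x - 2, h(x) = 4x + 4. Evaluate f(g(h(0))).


18


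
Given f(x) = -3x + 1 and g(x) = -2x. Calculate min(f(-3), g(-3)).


f(-3) = 10
g(-3) = 6
min = 6

6


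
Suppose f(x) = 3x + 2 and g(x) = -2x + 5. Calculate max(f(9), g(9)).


29


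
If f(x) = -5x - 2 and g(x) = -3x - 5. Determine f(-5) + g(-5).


f(-5) = 23
g(-5) = 10
Sum = 33

33


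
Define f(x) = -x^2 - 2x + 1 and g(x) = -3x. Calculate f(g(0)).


g(0) = 0
f(0) = (-1)*(0)^2 - 2*(0) + 1 = 1

1


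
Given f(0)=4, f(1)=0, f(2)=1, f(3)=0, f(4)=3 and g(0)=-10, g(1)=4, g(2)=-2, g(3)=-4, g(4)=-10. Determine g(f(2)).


f(2) = 1
g(1) = 4

4


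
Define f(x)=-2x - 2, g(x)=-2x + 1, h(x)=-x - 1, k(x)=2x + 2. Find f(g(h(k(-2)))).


k(-2) = -2
h(-2) = 1
g(1) = -1
f(-1) = 0

0


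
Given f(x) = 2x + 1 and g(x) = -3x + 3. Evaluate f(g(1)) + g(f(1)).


f(g(1)) = 1
g(f(1)) = -6
Sum = -5

-5


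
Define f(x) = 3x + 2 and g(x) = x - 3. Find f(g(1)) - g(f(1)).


f(g(1)) = -4
g(f(1)) = 2
Difference = -6

-6


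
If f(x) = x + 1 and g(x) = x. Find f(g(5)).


6


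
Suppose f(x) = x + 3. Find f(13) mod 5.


f(13) = 16
16 mod 5 = 1

1


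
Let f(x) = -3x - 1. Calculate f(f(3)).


29


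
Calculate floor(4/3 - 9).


4/3 = 1.3333
1.3333 - 9 = -7.6667
floor(-7.6667) = -8

-8


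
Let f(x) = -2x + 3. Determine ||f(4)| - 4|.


f(4) = -5
|-5| = 5
|5 - 4| = 1

1


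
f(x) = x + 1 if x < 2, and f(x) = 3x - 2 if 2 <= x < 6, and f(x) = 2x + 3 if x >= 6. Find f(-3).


-3 satisfies x < 2
f(-3) = -2

-2


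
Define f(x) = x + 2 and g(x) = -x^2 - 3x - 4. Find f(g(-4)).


g(-4) = -8
f(-8) = -6

-6


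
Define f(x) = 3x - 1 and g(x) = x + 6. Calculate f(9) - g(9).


f(9) = 26
g(9) = 15
Difference = 11

11


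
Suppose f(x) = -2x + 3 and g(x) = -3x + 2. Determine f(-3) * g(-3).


f(-3) = 9
g(-3) = 11
Product = 99

99


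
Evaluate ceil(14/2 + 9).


16


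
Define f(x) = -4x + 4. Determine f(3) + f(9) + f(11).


f(3) = -8
f(9) = -32
f(11) = -40
Sum = -80

-80


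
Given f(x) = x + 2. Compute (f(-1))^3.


f(-1) = 1
(1)^3 = 1

1


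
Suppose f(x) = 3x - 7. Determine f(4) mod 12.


f(4) = 5
5 mod 12 = 5

5


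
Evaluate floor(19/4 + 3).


19/4 = 4.75
4.75 + 3 = 7.75
floor(7.75) = 7

7


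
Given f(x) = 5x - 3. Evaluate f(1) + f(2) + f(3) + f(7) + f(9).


f(1) = 2
f(2) = 7
f(3) = 12
f(7) = 32
f(9) = 42
Sum = 95

95


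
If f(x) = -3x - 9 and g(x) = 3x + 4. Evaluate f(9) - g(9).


f(9) = -36
g(9) = 31
Difference = -67

-67


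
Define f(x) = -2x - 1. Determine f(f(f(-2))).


f(-2) = 3
f(3) = -7
f(-7) = 13

13


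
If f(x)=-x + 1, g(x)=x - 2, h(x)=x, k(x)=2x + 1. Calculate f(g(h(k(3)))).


-4


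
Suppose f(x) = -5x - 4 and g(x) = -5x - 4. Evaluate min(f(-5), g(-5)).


f(-5) = 21
g(-5) = 21
min = 21

21


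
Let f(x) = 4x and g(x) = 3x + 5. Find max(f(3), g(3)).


f(3) = 12
g(3) = 14
max = 14

14


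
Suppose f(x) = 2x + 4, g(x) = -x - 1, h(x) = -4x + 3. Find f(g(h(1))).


h(1) = -1
g(-1) = 0
f(0) = 4

4


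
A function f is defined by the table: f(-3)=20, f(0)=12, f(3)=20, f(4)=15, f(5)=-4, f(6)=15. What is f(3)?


20


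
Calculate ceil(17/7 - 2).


17/7 = 2.4286
2.4286 - 2 = 0.4286
ceil(0.4286) = 1

1


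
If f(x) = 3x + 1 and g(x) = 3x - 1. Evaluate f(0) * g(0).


f(0) = 1
g(0) = -1
Product = -1

-1


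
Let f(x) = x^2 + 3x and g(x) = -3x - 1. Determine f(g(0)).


g(0) = -1
f(-1) = 1*(-1)^2 + 3*(-1) = -2

-2


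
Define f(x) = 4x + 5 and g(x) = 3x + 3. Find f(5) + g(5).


f(5) = 25
g(5) = 18
Sum = 43

43


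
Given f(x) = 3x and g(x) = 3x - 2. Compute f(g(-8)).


-78


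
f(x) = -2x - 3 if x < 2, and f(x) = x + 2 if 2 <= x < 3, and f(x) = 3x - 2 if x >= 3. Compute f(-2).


-2 satisfies x < 2
f(-2) = 1

1


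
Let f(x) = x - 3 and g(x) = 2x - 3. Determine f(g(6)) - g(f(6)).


3


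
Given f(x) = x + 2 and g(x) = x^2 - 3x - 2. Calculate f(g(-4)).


g(-4) = 26
f(26) = 28

28


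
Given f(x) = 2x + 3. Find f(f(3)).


f(3) = 9
f(9) = 21

21


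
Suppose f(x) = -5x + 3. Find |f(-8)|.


f(-8) = 43
|43| = 43

43


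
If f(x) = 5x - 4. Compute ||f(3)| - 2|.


f(3) = 11
|11| = 11
|11 - 2| = 9

9


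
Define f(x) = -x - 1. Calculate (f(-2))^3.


f(-2) = 1
(1)^3 = 1

1


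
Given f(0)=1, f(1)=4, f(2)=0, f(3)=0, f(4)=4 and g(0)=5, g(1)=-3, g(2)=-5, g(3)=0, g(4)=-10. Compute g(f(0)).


f(0) = 1
g(1) = -3

-3


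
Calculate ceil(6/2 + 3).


6


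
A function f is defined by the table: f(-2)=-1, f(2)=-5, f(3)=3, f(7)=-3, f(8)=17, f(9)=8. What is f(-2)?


Reading from the table at x = -2

-1


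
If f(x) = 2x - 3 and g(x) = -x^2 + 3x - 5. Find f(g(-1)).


g(-1) = -9
f(-9) = -21

-21


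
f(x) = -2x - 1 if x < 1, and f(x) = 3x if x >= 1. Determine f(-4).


-4 satisfies x < 1
f(-4) = 7

7


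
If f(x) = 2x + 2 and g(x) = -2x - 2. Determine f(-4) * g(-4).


f(-4) = -6
g(-4) = 6
Product = -36

-36


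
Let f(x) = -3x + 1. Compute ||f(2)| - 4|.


1


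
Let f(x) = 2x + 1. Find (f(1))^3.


f(1) = 3
(3)^3 = 27

27


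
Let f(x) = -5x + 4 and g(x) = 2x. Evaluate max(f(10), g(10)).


f(10) = -46
g(10) = 20
max = 20

20


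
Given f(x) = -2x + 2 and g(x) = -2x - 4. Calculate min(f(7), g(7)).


f(7) = -12
g(7) = -18
min = -18

-18


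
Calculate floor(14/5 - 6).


-4


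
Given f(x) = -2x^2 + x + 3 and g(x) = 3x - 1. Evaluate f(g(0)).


g(0) = -1
f(-1) = (-2)*(-1)^2 + 1*(-1) + 3 = 0

0


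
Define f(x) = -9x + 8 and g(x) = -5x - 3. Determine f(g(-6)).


-235


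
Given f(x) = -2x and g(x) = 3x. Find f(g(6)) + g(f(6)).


-72


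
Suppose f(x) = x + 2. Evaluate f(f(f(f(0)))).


f(0) = 2
f(2) = 4
f(4) = 6
f(6) = 8

8


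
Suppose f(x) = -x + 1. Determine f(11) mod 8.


f(11) = -10
-10 mod 8 = 6

6


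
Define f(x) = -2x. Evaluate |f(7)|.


14


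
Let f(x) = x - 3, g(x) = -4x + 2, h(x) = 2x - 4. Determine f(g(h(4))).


h(4) = 4
g(4) = -14
f(-14) = -17

-17


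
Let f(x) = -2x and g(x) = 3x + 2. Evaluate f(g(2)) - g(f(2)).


f(g(2)) = -16
g(f(2)) = -10
Difference = -6

-6


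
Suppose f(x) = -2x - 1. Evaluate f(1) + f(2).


f(1) = -3
f(2) = -5
Sum = -8

-8


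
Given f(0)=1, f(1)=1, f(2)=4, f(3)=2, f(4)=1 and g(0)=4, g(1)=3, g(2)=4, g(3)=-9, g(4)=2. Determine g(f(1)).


f(1) = 1
g(1) = 3

3


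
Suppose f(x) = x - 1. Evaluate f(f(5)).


f(5) = 4
f(4) = 3

3


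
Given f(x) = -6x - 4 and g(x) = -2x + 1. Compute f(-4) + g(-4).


f(-4) = 20
g(-4) = 9
Sum = 29

29


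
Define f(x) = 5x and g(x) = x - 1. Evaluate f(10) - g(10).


41


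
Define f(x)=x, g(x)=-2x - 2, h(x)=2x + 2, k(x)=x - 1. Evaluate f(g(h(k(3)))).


k(3) = 2
h(2) = 6
g(6) = -14
f(-14) = -14

-14


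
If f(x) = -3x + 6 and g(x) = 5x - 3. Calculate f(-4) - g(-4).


f(-4) = 18
g(-4) = -23
Difference = 41

41


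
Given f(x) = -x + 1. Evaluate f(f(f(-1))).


2


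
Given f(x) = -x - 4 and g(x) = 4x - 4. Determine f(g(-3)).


g(-3) = -16
f(-16) = 12

12


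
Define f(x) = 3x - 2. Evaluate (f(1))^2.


f(1) = 1
(1)^2 = 1

1


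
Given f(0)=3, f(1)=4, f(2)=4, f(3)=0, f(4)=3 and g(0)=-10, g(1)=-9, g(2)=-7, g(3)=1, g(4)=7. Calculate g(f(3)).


f(3) = 0
g(0) = -10

-10


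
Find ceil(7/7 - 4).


-3


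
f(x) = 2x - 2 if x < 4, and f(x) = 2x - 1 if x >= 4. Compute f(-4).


-4 satisfies x < 4
f(-4) = -10

-10


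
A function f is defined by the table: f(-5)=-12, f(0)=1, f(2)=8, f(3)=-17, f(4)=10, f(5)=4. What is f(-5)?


Reading from the table at x = -5

-12


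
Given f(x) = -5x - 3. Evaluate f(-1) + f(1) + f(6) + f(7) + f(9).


f(-1) = 2
f(1) = -8
f(6) = -33
f(7) = -38
f(9) = -48
Sum = -125

-125


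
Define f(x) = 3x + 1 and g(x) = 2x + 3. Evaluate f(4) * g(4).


f(4) = 13
g(4) = 11
Product = 143

143


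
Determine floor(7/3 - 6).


7/3 = 2.3333
2.3333 - 6 = -3.6667
floor(-3.6667) = -4

-4


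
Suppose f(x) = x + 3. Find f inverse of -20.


Solve x + 3 = -20
x = (-20 - 3) / 1 = -23

-23


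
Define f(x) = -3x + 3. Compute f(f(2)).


f(2) = -3
f(-3) = 12

12


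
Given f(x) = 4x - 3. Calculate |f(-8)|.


f(-8) = -35
|-35| = 35

35


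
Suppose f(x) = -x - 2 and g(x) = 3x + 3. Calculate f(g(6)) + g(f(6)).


f(g(6)) = -23
g(f(6)) = -21
Sum = -44

-44


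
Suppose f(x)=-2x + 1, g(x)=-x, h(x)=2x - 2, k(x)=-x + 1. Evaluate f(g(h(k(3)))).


-11


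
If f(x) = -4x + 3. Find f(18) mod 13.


f(18) = -69
-69 mod 13 = 9

9


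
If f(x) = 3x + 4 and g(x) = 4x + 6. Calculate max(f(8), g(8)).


f(8) = 28
g(8) = 38
max = 38

38


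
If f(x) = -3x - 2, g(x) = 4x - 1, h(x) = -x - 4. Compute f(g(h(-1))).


h(-1) = -3
g(-3) = -13
f(-13) = 37

37


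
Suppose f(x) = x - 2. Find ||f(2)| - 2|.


f(2) = 0
|0| = 0
|0 - 2| = 2

2


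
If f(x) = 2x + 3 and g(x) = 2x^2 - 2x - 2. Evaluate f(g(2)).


g(2) = 2
f(2) = 7

7


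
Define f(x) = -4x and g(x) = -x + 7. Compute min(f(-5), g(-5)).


f(-5) = 20
g(-5) = 12
min = 12

12


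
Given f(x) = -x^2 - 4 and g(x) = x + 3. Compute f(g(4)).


g(4) = 7
f(7) = (-1)*(7)^2 - 4 = -53

-53


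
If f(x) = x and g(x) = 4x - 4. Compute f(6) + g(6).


f(6) = 6
g(6) = 20
Sum = 26

26


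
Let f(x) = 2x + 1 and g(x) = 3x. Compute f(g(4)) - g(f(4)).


f(g(4)) = 25
g(f(4)) = 27
Difference = -2

-2


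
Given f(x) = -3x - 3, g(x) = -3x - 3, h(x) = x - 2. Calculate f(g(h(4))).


24


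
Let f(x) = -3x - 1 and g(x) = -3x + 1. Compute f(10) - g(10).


f(10) = -31
g(10) = -29
Difference = -2

-2


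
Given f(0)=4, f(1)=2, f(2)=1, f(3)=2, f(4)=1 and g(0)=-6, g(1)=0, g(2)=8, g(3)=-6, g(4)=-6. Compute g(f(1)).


f(1) = 2
g(2) = 8

8


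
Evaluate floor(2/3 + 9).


2/3 = 0.6667
0.6667 + 9 = 9.6667
floor(9.6667) = 9

9


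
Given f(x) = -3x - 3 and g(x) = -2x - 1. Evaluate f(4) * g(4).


f(4) = -15
g(4) = -9
Product = 135

135


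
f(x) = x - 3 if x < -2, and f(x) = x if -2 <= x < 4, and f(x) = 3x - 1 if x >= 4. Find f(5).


5 satisfies x >= 4
f(5) = 14

14


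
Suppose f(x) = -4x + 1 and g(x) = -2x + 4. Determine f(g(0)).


g(0) = 4
f(4) = -15

-15


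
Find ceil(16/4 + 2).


16/4 = 4
4 + 2 = 6
ceil(6) = 6

6


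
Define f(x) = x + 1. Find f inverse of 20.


Solve x + 1 = 20
x = (20 - 1) / 1 = 19

19


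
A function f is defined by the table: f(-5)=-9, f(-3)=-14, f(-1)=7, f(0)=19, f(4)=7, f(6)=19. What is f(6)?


Reading from the table at x = 6

19


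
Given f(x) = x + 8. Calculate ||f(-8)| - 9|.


9


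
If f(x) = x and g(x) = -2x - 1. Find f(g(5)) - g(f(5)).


f(g(5)) = -11
g(f(5)) = -11
Difference = 0

0


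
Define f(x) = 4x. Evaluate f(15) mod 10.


f(15) = 60
60 mod 10 = 0

0


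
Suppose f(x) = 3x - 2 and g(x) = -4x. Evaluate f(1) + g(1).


-3


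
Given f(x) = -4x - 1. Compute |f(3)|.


f(3) = -13
|-13| = 13

13


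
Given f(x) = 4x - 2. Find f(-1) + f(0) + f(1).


f(-1) = -6
f(0) = -2
f(1) = 2
Sum = -6

-6


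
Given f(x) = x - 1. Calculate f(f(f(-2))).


f(-2) = -3
f(-3) = -4
f(-4) = -5

-5


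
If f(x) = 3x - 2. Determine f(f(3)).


f(3) = 7
f(7) = 19

19


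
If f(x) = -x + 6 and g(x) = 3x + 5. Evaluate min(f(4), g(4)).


f(4) = 2
g(4) = 17
min = 2

2


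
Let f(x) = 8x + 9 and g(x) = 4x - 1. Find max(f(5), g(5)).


f(5) = 49
g(5) = 19
max = 49

49


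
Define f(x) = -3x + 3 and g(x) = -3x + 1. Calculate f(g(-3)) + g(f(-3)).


f(g(-3)) = -27
g(f(-3)) = -35
Sum = -62

-62


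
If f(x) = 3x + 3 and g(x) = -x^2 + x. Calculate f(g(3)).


g(3) = -6
f(-6) = -15

-15


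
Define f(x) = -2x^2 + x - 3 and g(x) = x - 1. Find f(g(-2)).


g(-2) = -3
f(-3) = (-2)*(-3)^2 + 1*(-3) - 3 = -24

-24


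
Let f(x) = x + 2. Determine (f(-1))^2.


1


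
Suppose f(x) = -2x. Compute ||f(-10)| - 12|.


f(-10) = 20
|20| = 20
|20 - 12| = 8

8


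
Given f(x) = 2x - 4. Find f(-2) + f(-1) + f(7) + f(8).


f(-2) = -8
f(-1) = -6
f(7) = 10
f(8) = 12
Sum = 8

8


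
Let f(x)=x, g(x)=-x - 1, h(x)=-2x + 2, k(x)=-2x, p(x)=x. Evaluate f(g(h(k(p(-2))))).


p(-2) = -2
k(-2) = 4
h(4) = -6
g(-6) = 5
f(5) = 5

5


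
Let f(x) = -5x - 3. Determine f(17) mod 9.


f(17) = -88
-88 mod 9 = 2

2


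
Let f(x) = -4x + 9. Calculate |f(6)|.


f(6) = -15
|-15| = 15

15


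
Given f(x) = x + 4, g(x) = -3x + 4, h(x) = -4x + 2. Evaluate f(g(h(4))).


h(4) = -14
g(-14) = 46
f(46) = 50

50


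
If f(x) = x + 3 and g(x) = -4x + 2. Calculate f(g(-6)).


g(-6) = 26
f(26) = 29

29


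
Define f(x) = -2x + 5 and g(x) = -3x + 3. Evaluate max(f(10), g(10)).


-15


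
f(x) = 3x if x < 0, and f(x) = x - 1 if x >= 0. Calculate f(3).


3 satisfies x >= 0
f(3) = 2

2


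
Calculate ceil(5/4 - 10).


5/4 = 1.25
1.25 - 10 = -8.75
ceil(-8.75) = -8

-8


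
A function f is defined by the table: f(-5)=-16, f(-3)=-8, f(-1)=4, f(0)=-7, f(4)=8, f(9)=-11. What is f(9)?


Reading from the table at x = 9

-11


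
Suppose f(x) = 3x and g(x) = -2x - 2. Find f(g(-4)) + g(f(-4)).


f(g(-4)) = 18
g(f(-4)) = 22
Sum = 40

40


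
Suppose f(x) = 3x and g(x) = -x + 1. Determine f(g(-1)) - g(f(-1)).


2


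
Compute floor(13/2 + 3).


13/2 = 6.5
6.5 + 3 = 9.5
floor(9.5) = 9

9


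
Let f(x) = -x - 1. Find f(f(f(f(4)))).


f(4) = -5
f(-5) = 4
f(4) = -5
f(-5) = 4

4


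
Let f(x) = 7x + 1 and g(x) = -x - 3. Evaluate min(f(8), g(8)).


f(8) = 57
g(8) = -11
min = -11

-11


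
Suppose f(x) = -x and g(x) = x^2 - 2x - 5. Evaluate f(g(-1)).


g(-1) = -2
f(-2) = 2

2
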